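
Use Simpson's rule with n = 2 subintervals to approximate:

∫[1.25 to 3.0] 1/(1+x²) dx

f(x) = 1/(1+x²)
a = 1.25, b = 3.0, n = 2
h = (b - a)/n = 0.875000

Simpson's rule: (h/3)[f(x₀) + 4f(x₁) + 2f(x₂) + ... + f(xₙ)]

x_0 = 1.2500, f(x_0) = 0.390244, coefficient = 1
x_1 = 2.1250, f(x_1) = 0.181303, coefficient = 4
x_2 = 3.0000, f(x_2) = 0.100000, coefficient = 1

I ≈ (0.875000/3) × 1.215456 = 0.354508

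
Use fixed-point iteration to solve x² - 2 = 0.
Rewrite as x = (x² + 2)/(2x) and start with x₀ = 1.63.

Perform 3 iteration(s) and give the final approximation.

Equation: x² - 2 = 0
Fixed-point form: x = (x² + 2)/(2x)
x₀ = 1.63

x_1 = g(1.630000) = 1.428497
x_2 = g(1.428497) = 1.414285
x_3 = g(1.414285) = 1.414214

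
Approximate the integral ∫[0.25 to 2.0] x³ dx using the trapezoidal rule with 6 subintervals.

f(x) = x³
a = 0.25, b = 2.0, n = 6
h = (b - a)/n = 0.291667

Trapezoidal rule: (h/2)[f(x₀) + 2f(x₁) + 2f(x₂) + ... + f(xₙ)]

x_0 = 0.2500, f(x_0) = 0.015625, coefficient = 1
x_1 = 0.5417, f(x_1) = 0.158927, coefficient = 2
x_2 = 0.8333, f(x_2) = 0.578704, coefficient = 2
x_3 = 1.1250, f(x_3) = 1.423828, coefficient = 2
x_4 = 1.4167, f(x_4) = 2.843171, coefficient = 2
x_5 = 1.7083, f(x_5) = 4.985605, coefficient = 2
x_6 = 2.0000, f(x_6) = 8.000000, coefficient = 1

I ≈ (0.291667/2) × 27.996094 = 4.082764
Exact value: 3.999023
Error: 0.083740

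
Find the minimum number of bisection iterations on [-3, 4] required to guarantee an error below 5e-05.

We need (b-a)/2^n ≤ 5e-05
(4 - (-3))/2^n ≤ 5e-05
7/2^n ≤ 5e-05
2^n ≥ 140000
n ≥ log₂(140000) = 17.10
n ≥ 18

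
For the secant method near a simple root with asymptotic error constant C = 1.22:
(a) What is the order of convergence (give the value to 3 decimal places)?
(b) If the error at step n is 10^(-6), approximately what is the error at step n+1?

(a) Secant method has superlinear convergence with order φ = (1+√5)/2 ≈ 1.618.
    This means |e_{n+1}| ≈ C|e_n|^1.618.

(b) With |e_n| = 10^(-6) and C = 1.22:
    |e_{n+1}| ≈ 1.22 × (10^(-6))^1.618 = 1.22 × 10^(-9.71)

(a) ≈ 1.618 (golden ratio); (b) |e_{n+1}| ≈ 2.389e-10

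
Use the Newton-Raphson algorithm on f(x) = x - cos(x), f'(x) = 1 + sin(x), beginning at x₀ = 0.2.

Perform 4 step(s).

f(x) = x - cos(x)
f'(x) = 1 + sin(x)
x₀ = 0.2

Newton-Raphson formula: x_{n+1} = x_n - f(x_n)/f'(x_n)

Iteration 1:
  f(0.200000) = -0.780067
  f'(0.200000) = 1.198669
  x_1 = 0.200000 - (-0.780067)/1.198669 = 0.850777
Iteration 2:
  f(0.850777) = 0.191378
  f'(0.850777) = 1.751793
  x_2 = 0.850777 - 0.191378/1.751793 = 0.741530
Iteration 3:
  f(0.741530) = 0.004094
  f'(0.741530) = 1.675417
  x_3 = 0.741530 - 0.004094/1.675417 = 0.739086
Iteration 4:
  f(0.739086) = 0.000002
  f'(0.739086) = 1.673613
  x_4 = 0.739086 - 0.000002/1.673613 = 0.739085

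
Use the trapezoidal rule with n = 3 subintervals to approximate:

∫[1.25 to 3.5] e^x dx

f(x) = e^x
a = 1.25, b = 3.5, n = 3
h = (b - a)/n = 0.750000

Trapezoidal rule: (h/2)[f(x₀) + 2f(x₁) + 2f(x₂) + ... + f(xₙ)]

x_0 = 1.2500, f(x_0) = 3.490343, coefficient = 1
x_1 = 2.0000, f(x_1) = 7.389056, coefficient = 2
x_2 = 2.7500, f(x_2) = 15.642632, coefficient = 2
x_3 = 3.5000, f(x_3) = 33.115452, coefficient = 1

I ≈ (0.750000/2) × 82.669171 = 31.000939
Exact value: 29.625109
Error: 1.375830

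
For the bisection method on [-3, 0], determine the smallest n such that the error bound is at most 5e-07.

We need (b-a)/2^n ≤ 5e-07
(0 - (-3))/2^n ≤ 5e-07
3/2^n ≤ 5e-07
2^n ≥ 6000000
n ≥ log₂(6000000) = 22.52
n ≥ 23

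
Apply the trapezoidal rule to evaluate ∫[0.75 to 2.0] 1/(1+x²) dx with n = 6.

f(x) = 1/(1+x²)
a = 0.75, b = 2.0, n = 6
h = (b - a)/n = 0.208333

Trapezoidal rule: (h/2)[f(x₀) + 2f(x₁) + 2f(x₂) + ... + f(xₙ)]

x_0 = 0.7500, f(x_0) = 0.640000, coefficient = 1
x_1 = 0.9583, f(x_1) = 0.521267, coefficient = 2
x_2 = 1.1667, f(x_2) = 0.423529, coefficient = 2
x_3 = 1.3750, f(x_3) = 0.345946, coefficient = 2
x_4 = 1.5833, f(x_4) = 0.285149, coefficient = 2
x_5 = 1.7917, f(x_5) = 0.237526, coefficient = 2
x_6 = 2.0000, f(x_6) = 0.200000, coefficient = 1

I ≈ (0.208333/2) × 4.466833 = 0.465295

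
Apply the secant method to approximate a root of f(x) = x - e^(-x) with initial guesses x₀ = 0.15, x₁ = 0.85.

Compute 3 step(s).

f(x) = x - e^(-x)
x₀ = 0.15, x₁ = 0.85

Secant formula: x_{n+1} = x_n - f(x_n)(x_n - x_{n-1})/(f(x_n) - f(x_{n-1}))

Iteration 1:
  f(0.150000) = -0.710708
  f(0.850000) = 0.422585
  x_2 = 0.850000 - 0.422585×(0.850000 - 0.150000)/(0.422585 - (-0.710708))
       = 0.588982
Iteration 2:
  f(0.850000) = 0.422585
  f(0.588982) = 0.034091
  x_3 = 0.588982 - 0.034091×(0.588982 - 0.850000)/(0.034091 - 0.422585)
       = 0.566078
Iteration 3:
  f(0.588982) = 0.034091
  f(0.566078) = -0.001670
  x_4 = 0.566078 - (-0.001670)×(0.566078 - 0.588982)/(-0.001670 - 0.034091)
       = 0.567147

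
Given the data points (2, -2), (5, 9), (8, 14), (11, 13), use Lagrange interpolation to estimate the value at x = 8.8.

Lagrange interpolation formula:
P(x) = Σ yᵢ × Lᵢ(x)
where Lᵢ(x) = Π_{j≠i} (x - xⱼ)/(xᵢ - xⱼ)

L_0(8.8) = (8.8 - 5)/(2 - 5) × (8.8 - 8)/(2 - 8) × (8.8 - 11)/(2 - 11) = 0.041284
L_1(8.8) = (8.8 - 2)/(5 - 2) × (8.8 - 8)/(5 - 8) × (8.8 - 11)/(5 - 11) = -0.221630
L_2(8.8) = (8.8 - 2)/(8 - 2) × (8.8 - 5)/(8 - 5) × (8.8 - 11)/(8 - 11) = 1.052741
L_3(8.8) = (8.8 - 2)/(11 - 2) × (8.8 - 5)/(11 - 5) × (8.8 - 8)/(11 - 8) = 0.127605

P(8.8) = (-2)×L_0(8.8) + 9×L_1(8.8) + 14×L_2(8.8) + 13×L_3(8.8)
P(8.8) = 14.320000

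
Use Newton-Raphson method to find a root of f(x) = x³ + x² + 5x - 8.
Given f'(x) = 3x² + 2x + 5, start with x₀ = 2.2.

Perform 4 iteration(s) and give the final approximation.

f(x) = x³ + x² + 5x - 8
f'(x) = 3x² + 2x + 5
x₀ = 2.2

Newton-Raphson formula: x_{n+1} = x_n - f(x_n)/f'(x_n)

Iteration 1:
  f(2.200000) = 18.488000
  f'(2.200000) = 23.920000
  x_1 = 2.200000 - 18.488000/23.920000 = 1.427090
Iteration 2:
  f(1.427090) = 4.078431
  f'(1.427090) = 13.963941
  x_2 = 1.427090 - 4.078431/13.963941 = 1.135022
Iteration 3:
  f(1.135022) = 0.425600
  f'(1.135022) = 11.134864
  x_3 = 1.135022 - 0.425600/11.134864 = 1.096799
Iteration 4:
  f(1.096799) = 0.006380
  f'(1.096799) = 10.802504
  x_4 = 1.096799 - 0.006380/10.802504 = 1.096209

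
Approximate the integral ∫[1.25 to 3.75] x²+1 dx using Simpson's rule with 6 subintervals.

f(x) = x²+1
a = 1.25, b = 3.75, n = 6
h = (b - a)/n = 0.416667

Simpson's rule: (h/3)[f(x₀) + 4f(x₁) + 2f(x₂) + ... + f(xₙ)]

x_0 = 1.2500, f(x_0) = 2.562500, coefficient = 1
x_1 = 1.6667, f(x_1) = 3.777778, coefficient = 4
x_2 = 2.0833, f(x_2) = 5.340278, coefficient = 2
x_3 = 2.5000, f(x_3) = 7.250000, coefficient = 4
x_4 = 2.9167, f(x_4) = 9.506944, coefficient = 2
x_5 = 3.3333, f(x_5) = 12.111111, coefficient = 4
x_6 = 3.7500, f(x_6) = 15.062500, coefficient = 1

I ≈ (0.416667/3) × 139.875000 = 19.427083
Exact value: 19.427083
Error: 0.000000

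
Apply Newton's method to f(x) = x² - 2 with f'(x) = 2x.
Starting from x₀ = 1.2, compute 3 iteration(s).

f(x) = x² - 2
f'(x) = 2x
x₀ = 1.2

Newton-Raphson formula: x_{n+1} = x_n - f(x_n)/f'(x_n)

Iteration 1:
  f(1.200000) = -0.560000
  f'(1.200000) = 2.400000
  x_1 = 1.200000 - (-0.560000)/2.400000 = 1.433333
Iteration 2:
  f(1.433333) = 0.054444
  f'(1.433333) = 2.866667
  x_2 = 1.433333 - 0.054444/2.866667 = 1.414341
Iteration 3:
  f(1.414341) = 0.000361
  f'(1.414341) = 2.828682
  x_3 = 1.414341 - 0.000361/2.828682 = 1.414214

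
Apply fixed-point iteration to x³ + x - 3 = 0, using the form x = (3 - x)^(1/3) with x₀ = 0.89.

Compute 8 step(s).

Equation: x³ + x - 3 = 0
Fixed-point form: x = (3 - x)^(1/3)
x₀ = 0.89

x_1 = g(0.890000) = 1.282609
x_2 = g(1.282609) = 1.197539
x_3 = g(1.197539) = 1.216994
x_4 = g(1.216994) = 1.212600
x_5 = g(1.212600) = 1.213595
x_6 = g(1.213595) = 1.213370
x_7 = g(1.213370) = 1.213421
x_8 = g(1.213421) = 1.213410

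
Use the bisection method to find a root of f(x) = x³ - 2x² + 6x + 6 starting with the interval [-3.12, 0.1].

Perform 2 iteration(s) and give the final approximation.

f(x) = x³ - 2x² + 6x + 6
Initial interval: [-3.12, 0.1]

Iteration 1:
  c_1 = (-3.120000 + 0.100000)/2 = -1.510000
  f(c_1) = f(-1.510000) = -11.063151
  f(a) × f(c) ≥ 0, new interval: [-1.510000, 0.100000]
Iteration 2:
  c_2 = (-1.510000 + 0.100000)/2 = -0.705000
  f(c_2) = f(-0.705000) = 0.425547
  f(a) × f(c) < 0, new interval: [-1.510000, -0.705000]

After 2 iteration(s), the approximation is c_2 = -0.705000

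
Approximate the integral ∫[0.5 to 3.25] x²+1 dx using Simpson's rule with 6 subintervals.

f(x) = x²+1
a = 0.5, b = 3.25, n = 6
h = (b - a)/n = 0.458333

Simpson's rule: (h/3)[f(x₀) + 4f(x₁) + 2f(x₂) + ... + f(xₙ)]

x_0 = 0.5000, f(x_0) = 1.250000, coefficient = 1
x_1 = 0.9583, f(x_1) = 1.918403, coefficient = 4
x_2 = 1.4167, f(x_2) = 3.006944, coefficient = 2
x_3 = 1.8750, f(x_3) = 4.515625, coefficient = 4
x_4 = 2.3333, f(x_4) = 6.444444, coefficient = 2
x_5 = 2.7917, f(x_5) = 8.793403, coefficient = 4
x_6 = 3.2500, f(x_6) = 11.562500, coefficient = 1

I ≈ (0.458333/3) × 92.625000 = 14.151042
Exact value: 14.151042
Error: 0.000000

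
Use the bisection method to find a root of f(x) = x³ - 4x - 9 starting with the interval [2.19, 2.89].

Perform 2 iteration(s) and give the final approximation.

f(x) = x³ - 4x - 9
Initial interval: [2.19, 2.89]

Iteration 1:
  c_1 = (2.190000 + 2.890000)/2 = 2.540000
  f(c_1) = f(2.540000) = -2.772936
  f(a) × f(c) ≥ 0, new interval: [2.540000, 2.890000]
Iteration 2:
  c_2 = (2.540000 + 2.890000)/2 = 2.715000
  f(c_2) = f(2.715000) = 0.152876
  f(a) × f(c) < 0, new interval: [2.540000, 2.715000]

After 2 iteration(s), the approximation is c_2 = 2.715000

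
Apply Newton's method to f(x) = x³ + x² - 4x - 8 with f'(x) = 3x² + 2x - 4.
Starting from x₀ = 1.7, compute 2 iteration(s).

f(x) = x³ + x² - 4x - 8
f'(x) = 3x² + 2x - 4
x₀ = 1.7

Newton-Raphson formula: x_{n+1} = x_n - f(x_n)/f'(x_n)

Iteration 1:
  f(1.700000) = -6.997000
  f'(1.700000) = 8.070000
  x_1 = 1.700000 - (-6.997000)/8.070000 = 2.567038
Iteration 2:
  f(2.567038) = 5.237510
  f'(2.567038) = 20.903135
  x_2 = 2.567038 - 5.237510/20.903135 = 2.316477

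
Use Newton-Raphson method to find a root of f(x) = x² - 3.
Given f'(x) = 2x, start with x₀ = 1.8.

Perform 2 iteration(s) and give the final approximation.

f(x) = x² - 3
f'(x) = 2x
x₀ = 1.8

Newton-Raphson formula: x_{n+1} = x_n - f(x_n)/f'(x_n)

Iteration 1:
  f(1.800000) = 0.240000
  f'(1.800000) = 3.600000
  x_1 = 1.800000 - 0.240000/3.600000 = 1.733333
Iteration 2:
  f(1.733333) = 0.004444
  f'(1.733333) = 3.466667
  x_2 = 1.733333 - 0.004444/3.466667 = 1.732051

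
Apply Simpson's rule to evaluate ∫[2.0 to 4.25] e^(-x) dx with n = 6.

f(x) = e^(-x)
a = 2.0, b = 4.25, n = 6
h = (b - a)/n = 0.375000

Simpson's rule: (h/3)[f(x₀) + 4f(x₁) + 2f(x₂) + ... + f(xₙ)]

x_0 = 2.0000, f(x_0) = 0.135335, coefficient = 1
x_1 = 2.3750, f(x_1) = 0.093014, coefficient = 4
x_2 = 2.7500, f(x_2) = 0.063928, coefficient = 2
x_3 = 3.1250, f(x_3) = 0.043937, coefficient = 4
x_4 = 3.5000, f(x_4) = 0.030197, coefficient = 2
x_5 = 3.8750, f(x_5) = 0.020754, coefficient = 4
x_6 = 4.2500, f(x_6) = 0.014264, coefficient = 1

I ≈ (0.375000/3) × 0.968673 = 0.121084
Exact value: 0.121071
Error: 0.000013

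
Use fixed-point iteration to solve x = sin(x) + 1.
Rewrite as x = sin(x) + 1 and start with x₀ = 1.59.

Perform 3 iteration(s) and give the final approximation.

Equation: x = sin(x) + 1
Fixed-point form: x = sin(x) + 1
x₀ = 1.59

x_1 = g(1.590000) = 1.999816
x_2 = g(1.999816) = 1.909374
x_3 = g(1.909374) = 1.943228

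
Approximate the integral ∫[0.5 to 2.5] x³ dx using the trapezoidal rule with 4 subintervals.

f(x) = x³
a = 0.5, b = 2.5, n = 4
h = (b - a)/n = 0.500000

Trapezoidal rule: (h/2)[f(x₀) + 2f(x₁) + 2f(x₂) + ... + f(xₙ)]

x_0 = 0.5000, f(x_0) = 0.125000, coefficient = 1
x_1 = 1.0000, f(x_1) = 1.000000, coefficient = 2
x_2 = 1.5000, f(x_2) = 3.375000, coefficient = 2
x_3 = 2.0000, f(x_3) = 8.000000, coefficient = 2
x_4 = 2.5000, f(x_4) = 15.625000, coefficient = 1

I ≈ (0.500000/2) × 40.500000 = 10.125000
Exact value: 9.750000
Error: 0.375000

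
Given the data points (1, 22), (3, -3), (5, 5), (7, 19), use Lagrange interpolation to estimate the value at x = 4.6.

Lagrange interpolation formula:
P(x) = Σ yᵢ × Lᵢ(x)
where Lᵢ(x) = Π_{j≠i} (x - xⱼ)/(xᵢ - xⱼ)

L_0(4.6) = (4.6 - 3)/(1 - 3) × (4.6 - 5)/(1 - 5) × (4.6 - 7)/(1 - 7) = -0.032000
L_1(4.6) = (4.6 - 1)/(3 - 1) × (4.6 - 5)/(3 - 5) × (4.6 - 7)/(3 - 7) = 0.216000
L_2(4.6) = (4.6 - 1)/(5 - 1) × (4.6 - 3)/(5 - 3) × (4.6 - 7)/(5 - 7) = 0.864000
L_3(4.6) = (4.6 - 1)/(7 - 1) × (4.6 - 3)/(7 - 3) × (4.6 - 5)/(7 - 5) = -0.048000

P(4.6) = 22×L_0(4.6) + (-3)×L_1(4.6) + 5×L_2(4.6) + 19×L_3(4.6)
P(4.6) = 2.056000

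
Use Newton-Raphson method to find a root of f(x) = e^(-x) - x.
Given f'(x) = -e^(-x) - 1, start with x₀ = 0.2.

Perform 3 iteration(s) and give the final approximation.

f(x) = e^(-x) - x
f'(x) = -e^(-x) - 1
x₀ = 0.2

Newton-Raphson formula: x_{n+1} = x_n - f(x_n)/f'(x_n)

Iteration 1:
  f(0.200000) = 0.618731
  f'(0.200000) = -1.818731
  x_1 = 0.200000 - 0.618731/(-1.818731) = 0.540199
Iteration 2:
  f(0.540199) = 0.042433
  f'(0.540199) = -1.582632
  x_2 = 0.540199 - 0.042433/(-1.582632) = 0.567011
Iteration 3:
  f(0.567011) = 0.000208
  f'(0.567011) = -1.567218
  x_3 = 0.567011 - 0.000208/(-1.567218) = 0.567143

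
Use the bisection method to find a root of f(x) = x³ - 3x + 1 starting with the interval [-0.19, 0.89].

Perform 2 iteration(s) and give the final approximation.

f(x) = x³ - 3x + 1
Initial interval: [-0.19, 0.89]

Iteration 1:
  c_1 = (-0.190000 + 0.890000)/2 = 0.350000
  f(c_1) = f(0.350000) = -0.007125
  f(a) × f(c) < 0, new interval: [-0.190000, 0.350000]
Iteration 2:
  c_2 = (-0.190000 + 0.350000)/2 = 0.080000
  f(c_2) = f(0.080000) = 0.760512
  f(a) × f(c) ≥ 0, new interval: [0.080000, 0.350000]

After 2 iteration(s), the approximation is c_2 = 0.080000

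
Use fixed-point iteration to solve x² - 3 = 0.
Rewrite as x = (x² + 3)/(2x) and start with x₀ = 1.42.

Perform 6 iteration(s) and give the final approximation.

Equation: x² - 3 = 0
Fixed-point form: x = (x² + 3)/(2x)
x₀ = 1.42

x_1 = g(1.420000) = 1.766338
x_2 = g(1.766338) = 1.732384
x_3 = g(1.732384) = 1.732051
x_4 = g(1.732051) = 1.732051
x_5 = g(1.732051) = 1.732051
x_6 = g(1.732051) = 1.732051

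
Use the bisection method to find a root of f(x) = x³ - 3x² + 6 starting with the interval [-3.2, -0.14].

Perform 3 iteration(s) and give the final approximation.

f(x) = x³ - 3x² + 6
Initial interval: [-3.2, -0.14]

Iteration 1:
  c_1 = (-3.200000 + (-0.140000))/2 = -1.670000
  f(c_1) = f(-1.670000) = -7.024163
  f(a) × f(c) ≥ 0, new interval: [-1.670000, -0.140000]
Iteration 2:
  c_2 = (-1.670000 + (-0.140000))/2 = -0.905000
  f(c_2) = f(-0.905000) = 2.801707
  f(a) × f(c) < 0, new interval: [-1.670000, -0.905000]
Iteration 3:
  c_3 = (-1.670000 + (-0.905000))/2 = -1.287500
  f(c_3) = f(-1.287500) = -1.107201
  f(a) × f(c) ≥ 0, new interval: [-1.287500, -0.905000]

After 3 iteration(s), the approximation is c_3 = -1.287500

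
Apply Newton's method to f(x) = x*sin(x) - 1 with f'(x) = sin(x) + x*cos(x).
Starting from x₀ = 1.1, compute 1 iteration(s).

f(x) = x*sin(x) - 1
f'(x) = sin(x) + x*cos(x)
x₀ = 1.1

Newton-Raphson formula: x_{n+1} = x_n - f(x_n)/f'(x_n)

Iteration 1:
  f(1.100000) = -0.019672
  f'(1.100000) = 1.390163
  x_1 = 1.100000 - (-0.019672)/1.390163 = 1.114151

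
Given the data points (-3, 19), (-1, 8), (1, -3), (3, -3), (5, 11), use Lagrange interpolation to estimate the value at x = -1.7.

Lagrange interpolation formula:
P(x) = Σ yᵢ × Lᵢ(x)
where Lᵢ(x) = Π_{j≠i} (x - xⱼ)/(xᵢ - xⱼ)

L_0(-1.7) = (-1.7 - (-1))/(-3 - (-1)) × (-1.7 - 1)/(-3 - 1) × (-1.7 - 3)/(-3 - 3) × (-1.7 - 5)/(-3 - 5) = 0.154990
L_1(-1.7) = (-1.7 - (-3))/(-1 - (-3)) × (-1.7 - 1)/(-1 - 1) × (-1.7 - 3)/(-1 - 3) × (-1.7 - 5)/(-1 - 5) = 1.151353
L_2(-1.7) = (-1.7 - (-3))/(1 - (-3)) × (-1.7 - (-1))/(1 - (-1)) × (-1.7 - 3)/(1 - 3) × (-1.7 - 5)/(1 - 5) = -0.447748
L_3(-1.7) = (-1.7 - (-3))/(3 - (-3)) × (-1.7 - (-1))/(3 - (-1)) × (-1.7 - 1)/(3 - 1) × (-1.7 - 5)/(3 - 5) = 0.171478
L_4(-1.7) = (-1.7 - (-3))/(5 - (-3)) × (-1.7 - (-1))/(5 - (-1)) × (-1.7 - 1)/(5 - 1) × (-1.7 - 3)/(5 - 3) = -0.030073

P(-1.7) = 19×L_0(-1.7) + 8×L_1(-1.7) + (-3)×L_2(-1.7) + (-3)×L_3(-1.7) + 11×L_4(-1.7)
P(-1.7) = 12.653644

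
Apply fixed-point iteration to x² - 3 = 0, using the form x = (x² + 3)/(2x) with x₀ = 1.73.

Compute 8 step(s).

Equation: x² - 3 = 0
Fixed-point form: x = (x² + 3)/(2x)
x₀ = 1.73

x_1 = g(1.730000) = 1.732052
x_2 = g(1.732052) = 1.732051
x_3 = g(1.732051) = 1.732051
x_4 = g(1.732051) = 1.732051
x_5 = g(1.732051) = 1.732051
x_6 = g(1.732051) = 1.732051
x_7 = g(1.732051) = 1.732051
x_8 = g(1.732051) = 1.732051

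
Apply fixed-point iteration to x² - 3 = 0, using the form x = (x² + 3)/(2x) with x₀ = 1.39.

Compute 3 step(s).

Equation: x² - 3 = 0
Fixed-point form: x = (x² + 3)/(2x)
x₀ = 1.39

x_1 = g(1.390000) = 1.774137
x_2 = g(1.774137) = 1.732550
x_3 = g(1.732550) = 1.732051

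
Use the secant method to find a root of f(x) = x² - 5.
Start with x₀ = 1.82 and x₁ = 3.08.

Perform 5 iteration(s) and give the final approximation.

f(x) = x² - 5
x₀ = 1.82, x₁ = 3.08

Secant formula: x_{n+1} = x_n - f(x_n)(x_n - x_{n-1})/(f(x_n) - f(x_{n-1}))

Iteration 1:
  f(1.820000) = -1.687600
  f(3.080000) = 4.486400
  x_2 = 3.080000 - 4.486400×(3.080000 - 1.820000)/(4.486400 - (-1.687600))
       = 2.164408
Iteration 2:
  f(3.080000) = 4.486400
  f(2.164408) = -0.315337
  x_3 = 2.164408 - (-0.315337)×(2.164408 - 3.080000)/(-0.315337 - 4.486400)
       = 2.224536
Iteration 3:
  f(2.164408) = -0.315337
  f(2.224536) = -0.051438
  x_4 = 2.224536 - (-0.051438)×(2.224536 - 2.164408)/(-0.051438 - (-0.315337))
       = 2.236256
Iteration 4:
  f(2.224536) = -0.051438
  f(2.236256) = 0.000842
  x_5 = 2.236256 - 0.000842×(2.236256 - 2.224536)/(0.000842 - (-0.051438))
       = 2.236067
Iteration 5:
  f(2.236256) = 0.000842
  f(2.236067) = -0.000002
  x_6 = 2.236067 - (-0.000002)×(2.236067 - 2.236256)/(-0.000002 - 0.000842)
       = 2.236068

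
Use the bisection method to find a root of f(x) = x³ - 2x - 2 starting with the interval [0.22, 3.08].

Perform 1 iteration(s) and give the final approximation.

f(x) = x³ - 2x - 2
Initial interval: [0.22, 3.08]

Iteration 1:
  c_1 = (0.220000 + 3.080000)/2 = 1.650000
  f(c_1) = f(1.650000) = -0.807875
  f(a) × f(c) ≥ 0, new interval: [1.650000, 3.080000]

After 1 iteration(s), the approximation is c_1 = 1.650000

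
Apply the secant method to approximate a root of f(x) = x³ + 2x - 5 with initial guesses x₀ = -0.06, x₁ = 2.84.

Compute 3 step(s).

f(x) = x³ + 2x - 5
x₀ = -0.06, x₁ = 2.84

Secant formula: x_{n+1} = x_n - f(x_n)(x_n - x_{n-1})/(f(x_n) - f(x_{n-1}))

Iteration 1:
  f(-0.060000) = -5.120216
  f(2.840000) = 23.586304
  x_2 = 2.840000 - 23.586304×(2.840000 - (-0.060000))/(23.586304 - (-5.120216))
       = 0.457256
Iteration 2:
  f(2.840000) = 23.586304
  f(0.457256) = -3.989883
  x_3 = 0.457256 - (-3.989883)×(0.457256 - 2.840000)/(-3.989883 - 23.586304)
       = 0.802005
Iteration 3:
  f(0.457256) = -3.989883
  f(0.802005) = -2.880129
  x_4 = 0.802005 - (-2.880129)×(0.802005 - 0.457256)/(-2.880129 - (-3.989883))
       = 1.696728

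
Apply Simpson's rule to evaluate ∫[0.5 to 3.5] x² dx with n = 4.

f(x) = x²
a = 0.5, b = 3.5, n = 4
h = (b - a)/n = 0.750000

Simpson's rule: (h/3)[f(x₀) + 4f(x₁) + 2f(x₂) + ... + f(xₙ)]

x_0 = 0.5000, f(x_0) = 0.250000, coefficient = 1
x_1 = 1.2500, f(x_1) = 1.562500, coefficient = 4
x_2 = 2.0000, f(x_2) = 4.000000, coefficient = 2
x_3 = 2.7500, f(x_3) = 7.562500, coefficient = 4
x_4 = 3.5000, f(x_4) = 12.250000, coefficient = 1

I ≈ (0.750000/3) × 57.000000 = 14.250000
Exact value: 14.250000
Error: 0.000000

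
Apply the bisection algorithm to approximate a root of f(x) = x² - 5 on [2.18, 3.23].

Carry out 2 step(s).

f(x) = x² - 5
Initial interval: [2.18, 3.23]

Iteration 1:
  c_1 = (2.180000 + 3.230000)/2 = 2.705000
  f(c_1) = f(2.705000) = 2.317025
  f(a) × f(c) < 0, new interval: [2.180000, 2.705000]
Iteration 2:
  c_2 = (2.180000 + 2.705000)/2 = 2.442500
  f(c_2) = f(2.442500) = 0.965806
  f(a) × f(c) < 0, new interval: [2.180000, 2.442500]

After 2 iteration(s), the approximation is c_2 = 2.442500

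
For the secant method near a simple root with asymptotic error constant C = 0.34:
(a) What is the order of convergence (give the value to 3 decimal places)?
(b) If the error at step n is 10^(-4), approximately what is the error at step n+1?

(a) Secant method has superlinear convergence with order φ = (1+√5)/2 ≈ 1.618.
    This means |e_{n+1}| ≈ C|e_n|^1.618.

(b) With |e_n| = 10^(-4) and C = 0.34:
    |e_{n+1}| ≈ 0.34 × (10^(-4))^1.618 = 0.34 × 10^(-6.47)

(a) ≈ 1.618 (golden ratio); (b) |e_{n+1}| ≈ 1.146e-07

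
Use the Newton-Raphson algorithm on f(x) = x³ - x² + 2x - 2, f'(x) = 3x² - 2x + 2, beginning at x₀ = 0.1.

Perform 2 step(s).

f(x) = x³ - x² + 2x - 2
f'(x) = 3x² - 2x + 2
x₀ = 0.1

Newton-Raphson formula: x_{n+1} = x_n - f(x_n)/f'(x_n)

Iteration 1:
  f(0.100000) = -1.809000
  f'(0.100000) = 1.830000
  x_1 = 0.100000 - (-1.809000)/1.830000 = 1.088525
Iteration 2:
  f(1.088525) = 0.281941
  f'(1.088525) = 3.377608
  x_2 = 1.088525 - 0.281941/3.377608 = 1.005051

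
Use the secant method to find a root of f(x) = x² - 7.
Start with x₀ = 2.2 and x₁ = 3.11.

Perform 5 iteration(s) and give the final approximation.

f(x) = x² - 7
x₀ = 2.2, x₁ = 3.11

Secant formula: x_{n+1} = x_n - f(x_n)(x_n - x_{n-1})/(f(x_n) - f(x_{n-1}))

Iteration 1:
  f(2.200000) = -2.160000
  f(3.110000) = 2.672100
  x_2 = 3.110000 - 2.672100×(3.110000 - 2.200000)/(2.672100 - (-2.160000))
       = 2.606780
Iteration 2:
  f(3.110000) = 2.672100
  f(2.606780) = -0.204700
  x_3 = 2.606780 - (-0.204700)×(2.606780 - 3.110000)/(-0.204700 - 2.672100)
       = 2.642586
Iteration 3:
  f(2.606780) = -0.204700
  f(2.642586) = -0.016737
  x_4 = 2.642586 - (-0.016737)×(2.642586 - 2.606780)/(-0.016737 - (-0.204700))
       = 2.645775
Iteration 4:
  f(2.642586) = -0.016737
  f(2.645775) = 0.000124
  x_5 = 2.645775 - 0.000124×(2.645775 - 2.642586)/(0.000124 - (-0.016737))
       = 2.645751
Iteration 5:
  f(2.645775) = 0.000124
  f(2.645751) = 0.000000
  x_6 = 2.645751 - 0.000000×(2.645751 - 2.645775)/(0.000000 - 0.000124)
       = 2.645751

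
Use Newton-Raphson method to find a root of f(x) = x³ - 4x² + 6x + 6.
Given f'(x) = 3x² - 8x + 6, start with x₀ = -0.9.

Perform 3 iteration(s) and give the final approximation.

f(x) = x³ - 4x² + 6x + 6
f'(x) = 3x² - 8x + 6
x₀ = -0.9

Newton-Raphson formula: x_{n+1} = x_n - f(x_n)/f'(x_n)

Iteration 1:
  f(-0.900000) = -3.369000
  f'(-0.900000) = 15.630000
  x_1 = -0.900000 - (-3.369000)/15.630000 = -0.684453
Iteration 2:
  f(-0.684453) = -0.301271
  f'(-0.684453) = 12.881051
  x_2 = -0.684453 - (-0.301271)/12.881051 = -0.661064
Iteration 3:
  f(-0.661064) = -0.003299
  f'(-0.661064) = 12.599532
  x_3 = -0.661064 - (-0.003299)/12.599532 = -0.660802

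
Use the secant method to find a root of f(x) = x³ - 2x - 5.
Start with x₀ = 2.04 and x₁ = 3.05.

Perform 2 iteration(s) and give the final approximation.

f(x) = x³ - 2x - 5
x₀ = 2.04, x₁ = 3.05

Secant formula: x_{n+1} = x_n - f(x_n)(x_n - x_{n-1})/(f(x_n) - f(x_{n-1}))

Iteration 1:
  f(2.040000) = -0.590336
  f(3.050000) = 17.272625
  x_2 = 3.050000 - 17.272625×(3.050000 - 2.040000)/(17.272625 - (-0.590336))
       = 2.073379
Iteration 2:
  f(3.050000) = 17.272625
  f(2.073379) = -0.233513
  x_3 = 2.073379 - (-0.233513)×(2.073379 - 3.050000)/(-0.233513 - 17.272625)
       = 2.086406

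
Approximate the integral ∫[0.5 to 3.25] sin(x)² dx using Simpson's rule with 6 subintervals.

f(x) = sin(x)²
a = 0.5, b = 3.25, n = 6
h = (b - a)/n = 0.458333

Simpson's rule: (h/3)[f(x₀) + 4f(x₁) + 2f(x₂) + ... + f(xₙ)]

x_0 = 0.5000, f(x_0) = 0.229849, coefficient = 1
x_1 = 0.9583, f(x_1) = 0.669508, coefficient = 4
x_2 = 1.4167, f(x_2) = 0.976432, coefficient = 2
x_3 = 1.8750, f(x_3) = 0.910280, coefficient = 4
x_4 = 2.3333, f(x_4) = 0.522853, coefficient = 2
x_5 = 2.7917, f(x_5) = 0.117531, coefficient = 4
x_6 = 3.2500, f(x_6) = 0.011706, coefficient = 1

I ≈ (0.458333/3) × 10.029399 = 1.532269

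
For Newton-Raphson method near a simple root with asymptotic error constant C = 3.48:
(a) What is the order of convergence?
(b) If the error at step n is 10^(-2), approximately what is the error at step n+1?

(a) Newton-Raphson has quadratic (order 2) convergence near simple roots.
    This means |e_{n+1}| ≈ C|e_n|².

(b) With |e_n| = 10^(-2) and C = 3.48:
    |e_{n+1}| ≈ 3.48 × (10^(-2))² = 3.48 × 10^(-4)

(a) 2 (quadratic); (b) |e_{n+1}| ≈ 3.480e-04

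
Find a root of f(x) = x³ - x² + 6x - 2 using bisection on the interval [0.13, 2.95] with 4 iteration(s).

f(x) = x³ - x² + 6x - 2
Initial interval: [0.13, 2.95]

Iteration 1:
  c_1 = (0.130000 + 2.950000)/2 = 1.540000
  f(c_1) = f(1.540000) = 8.520664
  f(a) × f(c) < 0, new interval: [0.130000, 1.540000]
Iteration 2:
  c_2 = (0.130000 + 1.540000)/2 = 0.835000
  f(c_2) = f(0.835000) = 2.894958
  f(a) × f(c) < 0, new interval: [0.130000, 0.835000]
Iteration 3:
  c_3 = (0.130000 + 0.835000)/2 = 0.482500
  f(c_3) = f(0.482500) = 0.774523
  f(a) × f(c) < 0, new interval: [0.130000, 0.482500]
Iteration 4:
  c_4 = (0.130000 + 0.482500)/2 = 0.306250
  f(c_4) = f(0.306250) = -0.227566
  f(a) × f(c) ≥ 0, new interval: [0.306250, 0.482500]

After 4 iteration(s), the approximation is c_4 = 0.306250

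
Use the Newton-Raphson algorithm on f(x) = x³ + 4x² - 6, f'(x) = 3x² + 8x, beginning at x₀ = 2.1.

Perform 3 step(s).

f(x) = x³ + 4x² - 6
f'(x) = 3x² + 8x
x₀ = 2.1

Newton-Raphson formula: x_{n+1} = x_n - f(x_n)/f'(x_n)

Iteration 1:
  f(2.100000) = 20.901000
  f'(2.100000) = 30.030000
  x_1 = 2.100000 - 20.901000/30.030000 = 1.403996
Iteration 2:
  f(1.403996) = 4.652383
  f'(1.403996) = 17.145582
  x_2 = 1.403996 - 4.652383/17.145582 = 1.132650
Iteration 3:
  f(1.132650) = 0.584658
  f'(1.132650) = 12.909890
  x_3 = 1.132650 - 0.584658/12.909890 = 1.087363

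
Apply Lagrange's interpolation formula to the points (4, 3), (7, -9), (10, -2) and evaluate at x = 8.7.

Lagrange interpolation formula:
P(x) = Σ yᵢ × Lᵢ(x)
where Lᵢ(x) = Π_{j≠i} (x - xⱼ)/(xᵢ - xⱼ)

L_0(8.7) = (8.7 - 7)/(4 - 7) × (8.7 - 10)/(4 - 10) = -0.122778
L_1(8.7) = (8.7 - 4)/(7 - 4) × (8.7 - 10)/(7 - 10) = 0.678889
L_2(8.7) = (8.7 - 4)/(10 - 4) × (8.7 - 7)/(10 - 7) = 0.443889

P(8.7) = 3×L_0(8.7) + (-9)×L_1(8.7) + (-2)×L_2(8.7)
P(8.7) = -7.366111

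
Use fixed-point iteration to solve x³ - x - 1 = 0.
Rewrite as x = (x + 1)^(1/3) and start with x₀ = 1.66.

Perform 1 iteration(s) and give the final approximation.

Equation: x³ - x - 1 = 0
Fixed-point form: x = (x + 1)^(1/3)
x₀ = 1.66

x_1 = g(1.660000) = 1.385566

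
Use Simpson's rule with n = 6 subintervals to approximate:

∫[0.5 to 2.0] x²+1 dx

f(x) = x²+1
a = 0.5, b = 2.0, n = 6
h = (b - a)/n = 0.250000

Simpson's rule: (h/3)[f(x₀) + 4f(x₁) + 2f(x₂) + ... + f(xₙ)]

x_0 = 0.5000, f(x_0) = 1.250000, coefficient = 1
x_1 = 0.7500, f(x_1) = 1.562500, coefficient = 4
x_2 = 1.0000, f(x_2) = 2.000000, coefficient = 2
x_3 = 1.2500, f(x_3) = 2.562500, coefficient = 4
x_4 = 1.5000, f(x_4) = 3.250000, coefficient = 2
x_5 = 1.7500, f(x_5) = 4.062500, coefficient = 4
x_6 = 2.0000, f(x_6) = 5.000000, coefficient = 1

I ≈ (0.250000/3) × 49.500000 = 4.125000
Exact value: 4.125000
Error: 0.000000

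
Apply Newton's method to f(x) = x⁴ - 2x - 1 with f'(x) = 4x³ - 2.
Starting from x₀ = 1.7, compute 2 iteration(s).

f(x) = x⁴ - 2x - 1
f'(x) = 4x³ - 2
x₀ = 1.7

Newton-Raphson formula: x_{n+1} = x_n - f(x_n)/f'(x_n)

Iteration 1:
  f(1.700000) = 3.952100
  f'(1.700000) = 17.652000
  x_1 = 1.700000 - 3.952100/17.652000 = 1.476110
Iteration 2:
  f(1.476110) = 0.795392
  f'(1.476110) = 10.865198
  x_2 = 1.476110 - 0.795392/10.865198 = 1.402905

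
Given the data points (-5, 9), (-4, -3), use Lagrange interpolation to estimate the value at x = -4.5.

Lagrange interpolation formula:
P(x) = Σ yᵢ × Lᵢ(x)
where Lᵢ(x) = Π_{j≠i} (x - xⱼ)/(xᵢ - xⱼ)

L_0(-4.5) = (-4.5 - (-4))/(-5 - (-4)) = 0.500000
L_1(-4.5) = (-4.5 - (-5))/(-4 - (-5)) = 0.500000

P(-4.5) = 9×L_0(-4.5) + (-3)×L_1(-4.5)
P(-4.5) = 3.000000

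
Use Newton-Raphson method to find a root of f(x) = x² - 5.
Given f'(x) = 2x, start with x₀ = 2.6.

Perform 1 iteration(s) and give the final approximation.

f(x) = x² - 5
f'(x) = 2x
x₀ = 2.6

Newton-Raphson formula: x_{n+1} = x_n - f(x_n)/f'(x_n)

Iteration 1:
  f(2.600000) = 1.760000
  f'(2.600000) = 5.200000
  x_1 = 2.600000 - 1.760000/5.200000 = 2.261538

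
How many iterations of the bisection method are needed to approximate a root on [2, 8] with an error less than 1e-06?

We need (b-a)/2^n ≤ 1e-06
(8 - 2)/2^n ≤ 1e-06
6/2^n ≤ 1e-06
2^n ≥ 6000000
n ≥ log₂(6000000) = 22.52
n ≥ 23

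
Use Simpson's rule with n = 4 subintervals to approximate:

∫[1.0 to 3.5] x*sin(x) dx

f(x) = x*sin(x)
a = 1.0, b = 3.5, n = 4
h = (b - a)/n = 0.625000

Simpson's rule: (h/3)[f(x₀) + 4f(x₁) + 2f(x₂) + ... + f(xₙ)]

x_0 = 1.0000, f(x_0) = 0.841471, coefficient = 1
x_1 = 1.6250, f(x_1) = 1.622613, coefficient = 4
x_2 = 2.2500, f(x_2) = 1.750665, coefficient = 2
x_3 = 2.8750, f(x_3) = 0.757407, coefficient = 4
x_4 = 3.5000, f(x_4) = -1.227741, coefficient = 1

I ≈ (0.625000/3) × 12.635142 = 2.632321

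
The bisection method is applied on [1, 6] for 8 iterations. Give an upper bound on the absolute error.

Bisection error bound: |error| ≤ (b-a)/2^n
|error| ≤ (6 - 1)/2^8 = 5/2^8
|error| ≤ 0.0195312500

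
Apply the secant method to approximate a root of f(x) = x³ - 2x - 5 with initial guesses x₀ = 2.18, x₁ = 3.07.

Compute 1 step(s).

f(x) = x³ - 2x - 5
x₀ = 2.18, x₁ = 3.07

Secant formula: x_{n+1} = x_n - f(x_n)(x_n - x_{n-1})/(f(x_n) - f(x_{n-1}))

Iteration 1:
  f(2.180000) = 1.000232
  f(3.070000) = 17.794443
  x_2 = 3.070000 - 17.794443×(3.070000 - 2.180000)/(17.794443 - 1.000232)
       = 2.126993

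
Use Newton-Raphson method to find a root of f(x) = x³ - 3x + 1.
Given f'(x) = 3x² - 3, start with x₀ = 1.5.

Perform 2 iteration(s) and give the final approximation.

f(x) = x³ - 3x + 1
f'(x) = 3x² - 3
x₀ = 1.5

Newton-Raphson formula: x_{n+1} = x_n - f(x_n)/f'(x_n)

Iteration 1:
  f(1.500000) = -0.125000
  f'(1.500000) = 3.750000
  x_1 = 1.500000 - (-0.125000)/3.750000 = 1.533333
Iteration 2:
  f(1.533333) = 0.005037
  f'(1.533333) = 4.053333
  x_2 = 1.533333 - 0.005037/4.053333 = 1.532091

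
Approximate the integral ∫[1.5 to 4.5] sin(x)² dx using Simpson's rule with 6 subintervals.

f(x) = sin(x)²
a = 1.5, b = 4.5, n = 6
h = (b - a)/n = 0.500000

Simpson's rule: (h/3)[f(x₀) + 4f(x₁) + 2f(x₂) + ... + f(xₙ)]

x_0 = 1.5000, f(x_0) = 0.994996, coefficient = 1
x_1 = 2.0000, f(x_1) = 0.826822, coefficient = 4
x_2 = 2.5000, f(x_2) = 0.358169, coefficient = 2
x_3 = 3.0000, f(x_3) = 0.019915, coefficient = 4
x_4 = 3.5000, f(x_4) = 0.123049, coefficient = 2
x_5 = 4.0000, f(x_5) = 0.572750, coefficient = 4
x_6 = 4.5000, f(x_6) = 0.955565, coefficient = 1

I ≈ (0.500000/3) × 8.590944 = 1.431824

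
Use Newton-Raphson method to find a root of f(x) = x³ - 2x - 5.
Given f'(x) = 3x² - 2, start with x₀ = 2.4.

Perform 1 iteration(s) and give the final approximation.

f(x) = x³ - 2x - 5
f'(x) = 3x² - 2
x₀ = 2.4

Newton-Raphson formula: x_{n+1} = x_n - f(x_n)/f'(x_n)

Iteration 1:
  f(2.400000) = 4.024000
  f'(2.400000) = 15.280000
  x_1 = 2.400000 - 4.024000/15.280000 = 2.136649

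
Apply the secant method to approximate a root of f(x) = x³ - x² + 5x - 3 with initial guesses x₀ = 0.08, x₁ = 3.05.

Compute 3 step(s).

f(x) = x³ - x² + 5x - 3
x₀ = 0.08, x₁ = 3.05

Secant formula: x_{n+1} = x_n - f(x_n)(x_n - x_{n-1})/(f(x_n) - f(x_{n-1}))

Iteration 1:
  f(0.080000) = -2.605888
  f(3.050000) = 31.320125
  x_2 = 3.050000 - 31.320125×(3.050000 - 0.080000)/(31.320125 - (-2.605888))
       = 0.308128
Iteration 2:
  f(3.050000) = 31.320125
  f(0.308128) = -1.525046
  x_3 = 0.308128 - (-1.525046)×(0.308128 - 3.050000)/(-1.525046 - 31.320125)
       = 0.435437
Iteration 3:
  f(0.308128) = -1.525046
  f(0.435437) = -0.929858
  x_4 = 0.435437 - (-0.929858)×(0.435437 - 0.308128)/(-0.929858 - (-1.525046))
       = 0.634331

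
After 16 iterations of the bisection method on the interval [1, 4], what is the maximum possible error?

Bisection error bound: |error| ≤ (b-a)/2^n
|error| ≤ (4 - 1)/2^16 = 3/2^16
|error| ≤ 0.0000457764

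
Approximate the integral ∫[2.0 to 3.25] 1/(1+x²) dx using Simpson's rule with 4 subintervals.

f(x) = 1/(1+x²)
a = 2.0, b = 3.25, n = 4
h = (b - a)/n = 0.312500

Simpson's rule: (h/3)[f(x₀) + 4f(x₁) + 2f(x₂) + ... + f(xₙ)]

x_0 = 2.0000, f(x_0) = 0.200000, coefficient = 1
x_1 = 2.3125, f(x_1) = 0.157538, coefficient = 4
x_2 = 2.6250, f(x_2) = 0.126733, coefficient = 2
x_3 = 2.9375, f(x_3) = 0.103854, coefficient = 4
x_4 = 3.2500, f(x_4) = 0.086486, coefficient = 1

I ≈ (0.312500/3) × 1.585522 = 0.165158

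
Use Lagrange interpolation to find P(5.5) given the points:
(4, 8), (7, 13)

Lagrange interpolation formula:
P(x) = Σ yᵢ × Lᵢ(x)
where Lᵢ(x) = Π_{j≠i} (x - xⱼ)/(xᵢ - xⱼ)

L_0(5.5) = (5.5 - 7)/(4 - 7) = 0.500000
L_1(5.5) = (5.5 - 4)/(7 - 4) = 0.500000

P(5.5) = 8×L_0(5.5) + 13×L_1(5.5)
P(5.5) = 10.500000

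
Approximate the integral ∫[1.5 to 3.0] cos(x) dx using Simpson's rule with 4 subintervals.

f(x) = cos(x)
a = 1.5, b = 3.0, n = 4
h = (b - a)/n = 0.375000

Simpson's rule: (h/3)[f(x₀) + 4f(x₁) + 2f(x₂) + ... + f(xₙ)]

x_0 = 1.5000, f(x_0) = 0.070737, coefficient = 1
x_1 = 1.8750, f(x_1) = -0.299534, coefficient = 4
x_2 = 2.2500, f(x_2) = -0.628174, coefficient = 2
x_3 = 2.6250, f(x_3) = -0.869507, coefficient = 4
x_4 = 3.0000, f(x_4) = -0.989992, coefficient = 1

I ≈ (0.375000/3) × -6.851765 = -0.856471
Exact value: -0.856375
Error: 0.000096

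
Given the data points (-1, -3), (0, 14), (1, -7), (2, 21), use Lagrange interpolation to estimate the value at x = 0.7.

Lagrange interpolation formula:
P(x) = Σ yᵢ × Lᵢ(x)
where Lᵢ(x) = Π_{j≠i} (x - xⱼ)/(xᵢ - xⱼ)

L_0(0.7) = (0.7 - 0)/(-1 - 0) × (0.7 - 1)/(-1 - 1) × (0.7 - 2)/(-1 - 2) = -0.045500
L_1(0.7) = (0.7 - (-1))/(0 - (-1)) × (0.7 - 1)/(0 - 1) × (0.7 - 2)/(0 - 2) = 0.331500
L_2(0.7) = (0.7 - (-1))/(1 - (-1)) × (0.7 - 0)/(1 - 0) × (0.7 - 2)/(1 - 2) = 0.773500
L_3(0.7) = (0.7 - (-1))/(2 - (-1)) × (0.7 - 0)/(2 - 0) × (0.7 - 1)/(2 - 1) = -0.059500

P(0.7) = (-3)×L_0(0.7) + 14×L_1(0.7) + (-7)×L_2(0.7) + 21×L_3(0.7)
P(0.7) = -1.886500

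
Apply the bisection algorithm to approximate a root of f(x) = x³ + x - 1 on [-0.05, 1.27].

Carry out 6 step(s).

f(x) = x³ + x - 1
Initial interval: [-0.05, 1.27]

Iteration 1:
  c_1 = (-0.050000 + 1.270000)/2 = 0.610000
  f(c_1) = f(0.610000) = -0.163019
  f(a) × f(c) ≥ 0, new interval: [0.610000, 1.270000]
Iteration 2:
  c_2 = (0.610000 + 1.270000)/2 = 0.940000
  f(c_2) = f(0.940000) = 0.770584
  f(a) × f(c) < 0, new interval: [0.610000, 0.940000]
Iteration 3:
  c_3 = (0.610000 + 0.940000)/2 = 0.775000
  f(c_3) = f(0.775000) = 0.240484
  f(a) × f(c) < 0, new interval: [0.610000, 0.775000]
Iteration 4:
  c_4 = (0.610000 + 0.775000)/2 = 0.692500
  f(c_4) = f(0.692500) = 0.024593
  f(a) × f(c) < 0, new interval: [0.610000, 0.692500]
Iteration 5:
  c_5 = (0.610000 + 0.692500)/2 = 0.651250
  f(c_5) = f(0.651250) = -0.072538
  f(a) × f(c) ≥ 0, new interval: [0.651250, 0.692500]
Iteration 6:
  c_6 = (0.651250 + 0.692500)/2 = 0.671875
  f(c_6) = f(0.671875) = -0.024830
  f(a) × f(c) ≥ 0, new interval: [0.671875, 0.692500]

After 6 iteration(s), the approximation is c_6 = 0.671875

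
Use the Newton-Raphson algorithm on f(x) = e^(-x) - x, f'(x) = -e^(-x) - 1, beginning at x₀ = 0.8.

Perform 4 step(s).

f(x) = e^(-x) - x
f'(x) = -e^(-x) - 1
x₀ = 0.8

Newton-Raphson formula: x_{n+1} = x_n - f(x_n)/f'(x_n)

Iteration 1:
  f(0.800000) = -0.350671
  f'(0.800000) = -1.449329
  x_1 = 0.800000 - (-0.350671)/(-1.449329) = 0.558046
Iteration 2:
  f(0.558046) = 0.014280
  f'(0.558046) = -1.572326
  x_2 = 0.558046 - 0.014280/(-1.572326) = 0.567128
Iteration 3:
  f(0.567128) = 0.000024
  f'(0.567128) = -1.567152
  x_3 = 0.567128 - 0.000024/(-1.567152) = 0.567143
Iteration 4:
  f(0.567143) = 0.000000
  f'(0.567143) = -1.567143
  x_4 = 0.567143 - 0.000000/(-1.567143) = 0.567143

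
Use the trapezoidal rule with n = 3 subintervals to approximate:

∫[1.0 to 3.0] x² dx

f(x) = x²
a = 1.0, b = 3.0, n = 3
h = (b - a)/n = 0.666667

Trapezoidal rule: (h/2)[f(x₀) + 2f(x₁) + 2f(x₂) + ... + f(xₙ)]

x_0 = 1.0000, f(x_0) = 1.000000, coefficient = 1
x_1 = 1.6667, f(x_1) = 2.777778, coefficient = 2
x_2 = 2.3333, f(x_2) = 5.444444, coefficient = 2
x_3 = 3.0000, f(x_3) = 9.000000, coefficient = 1

I ≈ (0.666667/2) × 26.444444 = 8.814815
Exact value: 8.666667
Error: 0.148148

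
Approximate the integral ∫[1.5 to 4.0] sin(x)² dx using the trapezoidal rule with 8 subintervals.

f(x) = sin(x)²
a = 1.5, b = 4.0, n = 8
h = (b - a)/n = 0.312500

Trapezoidal rule: (h/2)[f(x₀) + 2f(x₁) + 2f(x₂) + ... + f(xₙ)]

x_0 = 1.5000, f(x_0) = 0.994996, coefficient = 1
x_1 = 1.8125, f(x_1) = 0.942708, coefficient = 2
x_2 = 2.1250, f(x_2) = 0.723044, coefficient = 2
x_3 = 2.4375, f(x_3) = 0.419052, coefficient = 2
x_4 = 2.7500, f(x_4) = 0.145665, coefficient = 2
x_5 = 3.0625, f(x_5) = 0.006243, coefficient = 2
x_6 = 3.3750, f(x_6) = 0.053497, coefficient = 2
x_7 = 3.6875, f(x_7) = 0.269562, coefficient = 2
x_8 = 4.0000, f(x_8) = 0.572750, coefficient = 1

I ≈ (0.312500/2) × 6.687288 = 1.044889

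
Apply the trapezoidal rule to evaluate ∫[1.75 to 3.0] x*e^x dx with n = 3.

f(x) = x*e^x
a = 1.75, b = 3.0, n = 3
h = (b - a)/n = 0.416667

Trapezoidal rule: (h/2)[f(x₀) + 2f(x₁) + 2f(x₂) + ... + f(xₙ)]

x_0 = 1.7500, f(x_0) = 10.070555, coefficient = 1
x_1 = 2.1667, f(x_1) = 18.913133, coefficient = 2
x_2 = 2.5833, f(x_2) = 34.206439, coefficient = 2
x_3 = 3.0000, f(x_3) = 60.256611, coefficient = 1

I ≈ (0.416667/2) × 176.566309 = 36.784648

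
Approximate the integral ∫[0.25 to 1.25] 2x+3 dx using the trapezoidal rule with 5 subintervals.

f(x) = 2x+3
a = 0.25, b = 1.25, n = 5
h = (b - a)/n = 0.200000

Trapezoidal rule: (h/2)[f(x₀) + 2f(x₁) + 2f(x₂) + ... + f(xₙ)]

x_0 = 0.2500, f(x_0) = 3.500000, coefficient = 1
x_1 = 0.4500, f(x_1) = 3.900000, coefficient = 2
x_2 = 0.6500, f(x_2) = 4.300000, coefficient = 2
x_3 = 0.8500, f(x_3) = 4.700000, coefficient = 2
x_4 = 1.0500, f(x_4) = 5.100000, coefficient = 2
x_5 = 1.2500, f(x_5) = 5.500000, coefficient = 1

I ≈ (0.200000/2) × 45.000000 = 4.500000
Exact value: 4.500000
Error: 0.000000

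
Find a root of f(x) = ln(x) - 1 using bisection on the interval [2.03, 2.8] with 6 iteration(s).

f(x) = ln(x) - 1
Initial interval: [2.03, 2.8]

Iteration 1:
  c_1 = (2.030000 + 2.800000)/2 = 2.415000
  f(c_1) = f(2.415000) = -0.118301
  f(a) × f(c) ≥ 0, new interval: [2.415000, 2.800000]
Iteration 2:
  c_2 = (2.415000 + 2.800000)/2 = 2.607500
  f(c_2) = f(2.607500) = -0.041608
  f(a) × f(c) ≥ 0, new interval: [2.607500, 2.800000]
Iteration 3:
  c_3 = (2.607500 + 2.800000)/2 = 2.703750
  f(c_3) = f(2.703750) = -0.005360
  f(a) × f(c) ≥ 0, new interval: [2.703750, 2.800000]
Iteration 4:
  c_4 = (2.703750 + 2.800000)/2 = 2.751875
  f(c_4) = f(2.751875) = 0.012282
  f(a) × f(c) < 0, new interval: [2.703750, 2.751875]
Iteration 5:
  c_5 = (2.703750 + 2.751875)/2 = 2.727812
  f(c_5) = f(2.727812) = 0.003500
  f(a) × f(c) < 0, new interval: [2.703750, 2.727812]
Iteration 6:
  c_6 = (2.703750 + 2.727812)/2 = 2.715781
  f(c_6) = f(2.715781) = -0.000920
  f(a) × f(c) ≥ 0, new interval: [2.715781, 2.727812]

After 6 iteration(s), the approximation is c_6 = 2.715781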